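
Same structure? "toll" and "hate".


Pattern of "toll": [0, 1, 2, 2]
Pattern of "hate": [0, 1, 2, 3]
Patterns do not match
Same pattern = No


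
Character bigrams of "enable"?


Word: "enable" (length 6)
Number of bigrams = 6 - 2 + 1 = 5
  Position 0: "en"
  Position 1: "na"
  Position 2: "ab"
  Position 3: "bl"
  Position 4: "le"
Bigrams = "en", "na", "ab", "bl", "le"


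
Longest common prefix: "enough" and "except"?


Word 1: "enough"
Word 2: "except"
Comparing from start:
  Pos 0: 'e' == 'e'
  Pos 1: 'n' != 'x' (stop)
LCP = "e" (length 1)


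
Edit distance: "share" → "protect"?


Word 1: "share" (length 5)
Word 2: "protect" (length 7)
One optimal edit sequence (insert/delete/substitute each cost 1):
  1. substitute 's' -> 'p'  (+1)
  2. substitute 'h' -> 'r'  (+1)
  3. substitute 'a' -> 'o'  (+1)
  4. substitute 'r' -> 't'  (+1)
  5. keep 'e'
  6. insert 'c'  (+1)
  7. insert 't'  (+1)
Total edit operations: 6
Edit distance = 6


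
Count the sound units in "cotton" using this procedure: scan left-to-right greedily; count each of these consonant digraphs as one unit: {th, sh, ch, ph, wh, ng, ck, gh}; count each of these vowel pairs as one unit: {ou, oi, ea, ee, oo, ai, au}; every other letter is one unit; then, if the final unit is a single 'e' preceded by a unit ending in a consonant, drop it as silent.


Word: "cotton" (6 letters)
Left-to-right scan:
  (1) 'c' (letter)
  (2) 'o' (letter)
  (3) 't' (letter)
  (4) 't' (letter)
  (5) 'o' (letter)
  (6) 'n' (letter)
Units from scan: 6
Sound units = 6 units


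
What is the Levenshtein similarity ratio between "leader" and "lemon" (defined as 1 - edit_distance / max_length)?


Word 1: "leader" (length 6)
Word 2: "lemon" (length 5)
One optimal edit sequence:
  1. keep 'l'
  2. keep 'e'
  3. delete 'a'  (+1)
  4. substitute 'd' -> 'm'  (+1)
  5. substitute 'e' -> 'o'  (+1)
  6. substitute 'r' -> 'n'  (+1)
Edit distance = 4
Max length = max(6, 5) = 6
Similarity = 1 - 4/6
= 0.3333


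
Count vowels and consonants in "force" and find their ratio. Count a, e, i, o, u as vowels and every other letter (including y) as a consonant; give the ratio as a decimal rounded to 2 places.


Word: "force"
Vowels (a,e,i,o,u): 2
Consonants: 3
Ratio = 2/3
= 0.67


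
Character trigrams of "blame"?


Word: "blame" (length 5)
Number of trigrams = 5 - 3 + 1 = 3
  Position 0: "bla"
  Position 1: "lam"
  Position 2: "ame"
Trigrams = "bla", "lam", "ame"


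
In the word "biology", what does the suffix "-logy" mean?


Suffix: -logy
As in: biology -> bio- + -logy
Meaning = study of


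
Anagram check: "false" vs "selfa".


Word 1: "false" → sorted: aefls
Word 2: "selfa" → sorted: aefls
Same letters? aefls == aefls
Anagram = Yes


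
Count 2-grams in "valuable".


Word: "valuable" (length 8)
Number of 2-grams = length - 2 + 1 = 8 - 2 + 1
= 7


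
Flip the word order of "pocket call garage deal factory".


Original: "pocket call garage deal factory"
Words (1..n): pocket | call | garage | deal | factory
Reversed (n..1): factory | deal | garage | call | pocket
Result = "factory deal garage call pocket"


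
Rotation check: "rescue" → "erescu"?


Word: "rescue", Candidate: "erescu"
Method: check if candidate is substring of word+word
"rescuerescue" contains "erescu"? Yes
Is rotation = Yes


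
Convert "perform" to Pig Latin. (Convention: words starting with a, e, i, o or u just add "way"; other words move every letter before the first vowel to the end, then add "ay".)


Word: "perform"
Starts with consonant(s) → move to end, add 'ay'
Consonant cluster: "p"
Pig Latin = "erformpay"


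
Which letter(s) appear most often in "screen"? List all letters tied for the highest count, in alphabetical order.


Word: "screen"
Letter counts:
  'c': 1
  'e': 2
  'n': 1
  'r': 1
  's': 1
Maximum count = 2
Most frequent = 'e' (2 times each)


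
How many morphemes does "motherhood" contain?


Word: "motherhood"
Morphemes: mother / -hood
Each morpheme carries meaning
= 2 morphemes


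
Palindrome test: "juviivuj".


Word: "juviivuj"
Reversed: "juviivuj"
Forward == Backward? juviivuj == juviivuj
Palindrome = Yes


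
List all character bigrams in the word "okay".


Word: "okay" (length 4)
Number of bigrams = 4 - 2 + 1 = 3
  Position 0: "ok"
  Position 1: "ka"
  Position 2: "ay"
Bigrams = "ok", "ka", "ay"


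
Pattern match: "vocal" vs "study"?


Pattern of "vocal": [0, 1, 2, 3, 4]
Pattern of "study": [0, 1, 2, 3, 4]
Patterns match
Same pattern = Yes


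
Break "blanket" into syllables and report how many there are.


Word: "blanket"
Syllable breakdown: blan / ket
Counting: 2 parts
= 2 syllables


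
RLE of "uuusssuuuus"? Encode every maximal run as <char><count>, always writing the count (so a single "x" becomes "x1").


String: "uuusssuuuus"
Scanning for consecutive runs:
  'u' x 3
  's' x 3
  'u' x 4
  's' x 1
RLE = "u3s3u4s1"


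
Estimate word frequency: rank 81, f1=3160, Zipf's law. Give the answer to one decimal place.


Zipf's law: f(r) = f(1) / r
f(1) = 3160
f(81) = 3160 / 81
= 39.0 occurrences


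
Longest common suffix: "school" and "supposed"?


Word 1: "school"
Word 2: "supposed"
Comparing from end:
  Pos -1: 'l' != 'd' (stop)
LCS = "" (length 0)


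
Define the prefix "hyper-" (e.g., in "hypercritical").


Prefix: hyper-
Example: hypercritical = hyper- + critical
Meaning = over / excessive


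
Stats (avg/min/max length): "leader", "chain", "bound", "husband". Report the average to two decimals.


Lengths: "leader"=6, "chain"=5, "bound"=5, "husband"=7
Sum = 23, Count = 4
Average = 23/4 = 5.75
= avg=5.75, min=5, max=7


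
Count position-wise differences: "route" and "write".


Comparing character by character (same length = 5):
  Pos 0: 'r' vs 'w' !=
  Pos 1: 'o' vs 'r' !=
  Pos 2: 'u' vs 'i' !=
  Pos 3: 't' vs 't' =
  Pos 4: 'e' vs 'e' =
Hamming distance = 3


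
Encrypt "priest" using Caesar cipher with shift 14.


Word: "priest"
Shift: 14
Each letter → (letter + shift) mod 26:
  'p' (15) + 14 = 3 → 'd'
  'r' (17) + 14 = 5 → 'f'
  'i' (8) + 14 = 22 → 'w'
  'e' (4) + 14 = 18 → 's'
  's' (18) + 14 = 6 → 'g'
  't' (19) + 14 = 7 → 'h'
Result = "dfwsgh"


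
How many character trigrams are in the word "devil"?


Word: "devil" (length 5)
Number of 3-grams = length - 3 + 1 = 5 - 3 + 1
= 3


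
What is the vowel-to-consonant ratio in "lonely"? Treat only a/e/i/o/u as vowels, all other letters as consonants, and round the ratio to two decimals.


Word: "lonely"
Vowels (a,e,i,o,u): 2
Consonants: 4
Ratio = 2/4
= 0.50


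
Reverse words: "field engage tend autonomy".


Original: "field engage tend autonomy"
Words (1..n): field | engage | tend | autonomy
Reversed (n..1): autonomy | tend | engage | field
Result = "autonomy tend engage field"


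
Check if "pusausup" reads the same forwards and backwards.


Word: "pusausup"
Reversed: "pusuasup"
Forward == Backward? pusausup != pusuasup
Palindrome = No


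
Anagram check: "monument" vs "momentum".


Word 1: "monument" → sorted: emmnnotu
Word 2: "momentum" → sorted: emmmnotu
Same letters? emmnnotu != emmmnotu
Anagram = No


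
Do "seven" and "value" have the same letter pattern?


Pattern of "seven": [0, 1, 2, 1, 3]
Pattern of "value": [0, 1, 2, 3, 4]
Patterns do not match
Same pattern = No


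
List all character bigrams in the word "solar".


Word: "solar" (length 5)
Number of bigrams = 5 - 2 + 1 = 4
  Position 0: "so"
  Position 1: "ol"
  Position 2: "la"
  Position 3: "ar"
Bigrams = "so", "ol", "la", "ar"


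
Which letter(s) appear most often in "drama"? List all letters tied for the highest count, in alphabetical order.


Word: "drama"
Letter counts:
  'a': 2
  'd': 1
  'm': 1
  'r': 1
Maximum count = 2
Most frequent = 'a' (2 times each)


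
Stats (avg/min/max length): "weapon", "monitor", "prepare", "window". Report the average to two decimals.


Lengths: "weapon"=6, "monitor"=7, "prepare"=7, "window"=6
Sum = 26, Count = 4
Average = 26/4 = 6.50
= avg=6.50, min=6, max=7


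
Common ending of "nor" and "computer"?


Word 1: "nor"
Word 2: "computer"
Comparing from end:
  Pos -1: 'r' == 'r'
  Pos -2: 'o' != 'e' (stop)
LCS = "r" (length 1)


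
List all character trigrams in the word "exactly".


Word: "exactly" (length 7)
Number of trigrams = 7 - 3 + 1 = 5
  Position 0: "exa"
  Position 1: "xac"
  Position 2: "act"
  Position 3: "ctl"
  Position 4: "tly"
Trigrams = "exa", "xac", "act", "ctl", "tly"


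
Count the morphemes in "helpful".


Word: "helpful"
Morphemes: help | -ful
Each morpheme carries meaning
= 2 morphemes


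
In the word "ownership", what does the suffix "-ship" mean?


Suffix: -ship
Example: ownership (owner + -ship)
Meaning = state / position


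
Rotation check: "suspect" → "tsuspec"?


Word: "suspect", Candidate: "tsuspec"
Method: check if candidate is substring of word+word
"suspectsuspect" contains "tsuspec"? Yes
Is rotation = Yes


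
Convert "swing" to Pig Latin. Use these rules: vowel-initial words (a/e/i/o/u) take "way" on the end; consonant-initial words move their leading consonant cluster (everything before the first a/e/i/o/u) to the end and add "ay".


Word: "swing"
Starts with consonant(s) → move to end, add 'ay'
Consonant cluster: "sw"
Pig Latin = "ingsway"


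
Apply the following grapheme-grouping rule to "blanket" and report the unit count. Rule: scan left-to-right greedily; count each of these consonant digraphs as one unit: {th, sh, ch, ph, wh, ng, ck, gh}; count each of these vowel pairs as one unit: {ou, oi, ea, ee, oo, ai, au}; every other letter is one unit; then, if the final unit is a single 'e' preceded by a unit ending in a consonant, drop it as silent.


Word: "blanket" (7 letters)
Left-to-right scan:
  1. 'b' (letter)
  2. 'l' (letter)
  3. 'a' (letter)
  4. 'n' (letter)
  5. 'k' (letter)
  6. 'e' (letter)
  7. 't' (letter)
Units from scan: 7
Sound units = 7 units


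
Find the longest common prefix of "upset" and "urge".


Word 1: "upset"
Word 2: "urge"
Comparing from start:
  Pos 0: 'u' == 'u'
  Pos 1: 'p' != 'r' (stop)
LCP = "u" (length 1)


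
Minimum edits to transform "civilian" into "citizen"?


Word 1: "civilian" (length 8)
Word 2: "citizen" (length 7)
One optimal edit sequence (insert/delete/substitute each cost 1):
  1. keep 'c'
  2. keep 'i'
  3. substitute 'v' -> 't'  (+1)
  4. keep 'i'
  5. delete 'l'  (+1)
  6. substitute 'i' -> 'z'  (+1)
  7. substitute 'a' -> 'e'  (+1)
  8. keep 'n'
Total edit operations: 4
Edit distance = 4


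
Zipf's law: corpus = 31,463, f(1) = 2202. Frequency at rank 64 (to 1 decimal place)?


Zipf's law: f(r) = f(1) / r
f(1) = 2202
f(64) = 2202 / 64
= 34.4 occurrences


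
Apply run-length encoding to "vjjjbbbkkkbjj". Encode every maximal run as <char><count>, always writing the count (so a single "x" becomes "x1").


String: "vjjjbbbkkkbjj"
Scanning for consecutive runs:
  'v' x 1
  'j' x 3
  'b' x 3
  'k' x 3
  'b' x 1
  'j' x 2
RLE = "v1j3b3k3b1j2"


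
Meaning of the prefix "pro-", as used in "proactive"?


Prefix: pro-
Example: proactive (pro- + active)
Meaning = forward / in favor of


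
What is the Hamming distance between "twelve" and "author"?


Comparing character by character (same length = 6):
  Pos 0: 't' vs 'a' !=
  Pos 1: 'w' vs 'u' !=
  Pos 2: 'e' vs 't' !=
  Pos 3: 'l' vs 'h' !=
  Pos 4: 'v' vs 'o' !=
  Pos 5: 'e' vs 'r' !=
Hamming distance = 6


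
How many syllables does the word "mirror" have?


Word: "mirror"
Syllable breakdown: mir | ror
Counting: 2 parts
= 2 syllables


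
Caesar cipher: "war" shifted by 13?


Word: "war"
Shift: 13
Each letter → (letter + shift) mod 26:
  'w' (22) + 13 = 9 → 'j'
  'a' (0) + 13 = 13 → 'n'
  'r' (17) + 13 = 4 → 'e'
Result = "jne"


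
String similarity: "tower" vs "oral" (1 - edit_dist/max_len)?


Word 1: "tower" (length 5)
Word 2: "oral" (length 4)
One optimal edit sequence:
  1. delete 't'  (+1)
  2. keep 'o'
  3. substitute 'w' -> 'r'  (+1)
  4. substitute 'e' -> 'a'  (+1)
  5. substitute 'r' -> 'l'  (+1)
Edit distance = 4
Max length = max(5, 4) = 5
Similarity = 1 - 4/5
= 0.2000


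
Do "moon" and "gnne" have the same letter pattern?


Pattern of "moon": [0, 1, 1, 2]
Pattern of "gnne": [0, 1, 1, 2]
Patterns match
Same pattern = Yes


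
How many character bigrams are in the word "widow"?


Word: "widow" (length 5)
Number of 2-grams = length - 2 + 1 = 5 - 2 + 1
= 4


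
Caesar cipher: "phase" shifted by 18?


Word: "phase"
Shift: 18
Each letter → (letter + shift) mod 26:
  'p' (15) + 18 = 7 → 'h'
  'h' (7) + 18 = 25 → 'z'
  'a' (0) + 18 = 18 → 's'
  's' (18) + 18 = 10 → 'k'
  'e' (4) + 18 = 22 → 'w'
Result = "hzskw"


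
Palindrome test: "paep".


Word: "paep"
Reversed: "peap"
Forward == Backward? paep != peap
Palindrome = No


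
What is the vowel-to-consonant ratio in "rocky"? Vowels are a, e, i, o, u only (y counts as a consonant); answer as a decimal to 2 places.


Word: "rocky"
Vowels (a,e,i,o,u): 1
Consonants: 4
Ratio = 1/4
= 0.25


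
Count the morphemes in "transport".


Word: "transport"
Morphemes: trans- | port
Each morpheme carries meaning
= 2 morphemes


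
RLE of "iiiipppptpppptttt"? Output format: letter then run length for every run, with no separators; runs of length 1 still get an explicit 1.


String: "iiiipppptpppptttt"
Scanning for consecutive runs:
  'i' x 4
  'p' x 4
  't' x 1
  'p' x 4
  't' x 4
RLE = "i4p4t1p4t4"


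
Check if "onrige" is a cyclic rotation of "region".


Word: "region", Candidate: "onrige"
Method: check if candidate is substring of word+word
"regionregion" contains "onrige"? No
Is rotation = No


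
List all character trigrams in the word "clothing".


Word: "clothing" (length 8)
Number of trigrams = 8 - 3 + 1 = 6
  Position 0: "clo"
  Position 1: "lot"
  Position 2: "oth"
  Position 3: "thi"
  Position 4: "hin"
  Position 5: "ing"
Trigrams = "clo", "lot", "oth", "thi", "hin", "ing"


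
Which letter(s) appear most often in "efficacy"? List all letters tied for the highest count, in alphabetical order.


Word: "efficacy"
Letter counts:
  'a': 1
  'c': 2
  'e': 1
  'f': 2
  'i': 1
  'y': 1
Maximum count = 2
Most frequent = 'c', 'f' (2 times each)


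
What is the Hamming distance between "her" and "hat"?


Comparing character by character (same length = 3):
  Pos 0: 'h' vs 'h' =
  Pos 1: 'e' vs 'a' !=
  Pos 2: 'r' vs 't' !=
Hamming distance = 2


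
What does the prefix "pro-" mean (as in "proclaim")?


Prefix: pro-
As in: proclaim -> pro- + claim
Meaning = forward / in favor of


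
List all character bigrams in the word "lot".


Word: "lot" (length 3)
Number of bigrams = 3 - 2 + 1 = 2
  Position 0: "lo"
  Position 1: "ot"
Bigrams = "lo", "ot"


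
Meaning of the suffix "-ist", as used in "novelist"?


Suffix: -ist
As in: novelist -> novel + -ist
Meaning = one who practices


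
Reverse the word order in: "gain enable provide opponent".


Original: "gain enable provide opponent"
Words (1..n): gain | enable | provide | opponent
Reversed (n..1): opponent | provide | enable | gain
Result = "opponent provide enable gain"


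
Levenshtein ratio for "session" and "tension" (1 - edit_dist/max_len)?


Word 1: "session" (length 7)
Word 2: "tension" (length 7)
One optimal edit sequence:
  1. substitute 's' -> 't'  (+1)
  2. keep 'e'
  3. substitute 's' -> 'n'  (+1)
  4. keep 's'
  5. keep 'i'
  6. keep 'o'
  7. keep 'n'
Edit distance = 2
Max length = max(7, 7) = 7
Similarity = 1 - 2/7
= 0.7143


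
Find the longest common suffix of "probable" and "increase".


Word 1: "probable"
Word 2: "increase"
Comparing from end:
  Pos -1: 'e' == 'e'
  Pos -2: 'l' != 's' (stop)
LCS = "e" (length 1)


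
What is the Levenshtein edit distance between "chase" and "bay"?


Word 1: "chase" (length 5)
Word 2: "bay" (length 3)
One optimal edit sequence (insert/delete/substitute each cost 1):
  1. delete 'c'  (+1)
  2. substitute 'h' -> 'b'  (+1)
  3. keep 'a'
  4. delete 's'  (+1)
  5. substitute 'e' -> 'y'  (+1)
Total edit operations: 4
Edit distance = 4


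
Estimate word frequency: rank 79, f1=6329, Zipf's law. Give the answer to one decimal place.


Zipf's law: f(r) = f(1) / r
f(1) = 6329
f(79) = 6329 / 79
= 80.1 occurrences


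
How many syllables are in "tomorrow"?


Word: "tomorrow"
Syllable breakdown: to | mor | row
Counting: 3 parts
= 3 syllables


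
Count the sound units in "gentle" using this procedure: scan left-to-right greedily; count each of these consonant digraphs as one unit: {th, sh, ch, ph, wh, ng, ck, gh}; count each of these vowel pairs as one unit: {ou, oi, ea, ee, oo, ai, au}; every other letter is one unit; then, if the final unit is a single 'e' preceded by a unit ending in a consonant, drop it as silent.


Word: "gentle" (6 letters)
Left-to-right scan:
  1. 'g' (letter)
  2. 'e' (letter)
  3. 'n' (letter)
  4. 't' (letter)
  5. 'l' (letter)
  6. 'e' (letter)
Units from scan: 6
Final unit is 'e' after a consonant -> drop as silent (-1)
Sound units = 5 units


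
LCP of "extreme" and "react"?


Word 1: "extreme"
Word 2: "react"
Comparing from start:
  Pos 0: 'e' != 'r' (stop)
LCP = "" (length 0)


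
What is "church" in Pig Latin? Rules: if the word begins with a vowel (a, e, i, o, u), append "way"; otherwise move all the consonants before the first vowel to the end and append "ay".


Word: "church"
Starts with consonant(s) → move to end, add 'ay'
Consonant cluster: "ch"
Pig Latin = "urchchay"


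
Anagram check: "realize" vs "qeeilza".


Word 1: "realize" → sorted: aeeilrz
Word 2: "qeeilza" → sorted: aeeilqz
Same letters? aeeilrz != aeeilqz
Anagram = No


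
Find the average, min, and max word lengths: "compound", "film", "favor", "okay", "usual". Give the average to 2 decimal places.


Lengths: "compound"=8, "film"=4, "favor"=5, "okay"=4, "usual"=5
Sum = 26, Count = 5
Average = 26/5 = 5.20
= avg=5.20, min=4, max=8


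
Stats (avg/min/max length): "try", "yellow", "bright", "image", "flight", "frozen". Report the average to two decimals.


Lengths: "try"=3, "yellow"=6, "bright"=6, "image"=5, "flight"=6, "frozen"=6
Sum = 32, Count = 6
Average = 32/6 = 5.33
= avg=5.33, min=3, max=6


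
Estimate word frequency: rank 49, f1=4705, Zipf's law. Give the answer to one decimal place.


Zipf's law: f(r) = f(1) / r
f(1) = 4705
f(49) = 4705 / 49
= 96.0 occurrences


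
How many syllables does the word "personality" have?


Word: "personality"
Syllable breakdown: per | son | al | i | ty
Counting: 5 parts
= 5 syllables


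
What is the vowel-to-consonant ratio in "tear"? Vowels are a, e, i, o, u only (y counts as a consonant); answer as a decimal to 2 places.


Word: "tear"
Vowels (a,e,i,o,u): 2
Consonants: 2
Ratio = 2/2
= 1.00


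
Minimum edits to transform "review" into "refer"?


Word 1: "review" (length 6)
Word 2: "refer" (length 5)
One optimal edit sequence (insert/delete/substitute each cost 1):
  1. keep 'r'
  2. keep 'e'
  3. delete 'v'  (+1)
  4. substitute 'i' -> 'f'  (+1)
  5. keep 'e'
  6. substitute 'w' -> 'r'  (+1)
Total edit operations: 3
Edit distance = 3


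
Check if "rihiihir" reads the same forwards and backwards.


Word: "rihiihir"
Reversed: "rihiihir"
Forward == Backward? rihiihir == rihiihir
Palindrome = Yes


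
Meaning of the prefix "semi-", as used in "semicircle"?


Prefix: semi-
Example: semicircle (semi- + circle)
Meaning = half


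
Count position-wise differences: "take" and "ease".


Comparing character by character (same length = 4):
  Pos 0: 't' vs 'e' !=
  Pos 1: 'a' vs 'a' =
  Pos 2: 'k' vs 's' !=
  Pos 3: 'e' vs 'e' =
Hamming distance = 2


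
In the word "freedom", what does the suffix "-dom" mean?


Suffix: -dom
As in: freedom -> free + -dom
Meaning = state / realm


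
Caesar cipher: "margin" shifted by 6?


Word: "margin"
Shift: 6
Each letter → (letter + shift) mod 26:
  'm' (12) + 6 = 18 → 's'
  'a' (0) + 6 = 6 → 'g'
  'r' (17) + 6 = 23 → 'x'
  'g' (6) + 6 = 12 → 'm'
  'i' (8) + 6 = 14 → 'o'
  'n' (13) + 6 = 19 → 't'
Result = "sgxmot"


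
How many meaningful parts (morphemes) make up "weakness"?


Word: "weakness"
Morphemes: weak + -ness
Each morpheme carries meaning
= 2 morphemes


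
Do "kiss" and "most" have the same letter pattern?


Pattern of "kiss": [0, 1, 2, 2]
Pattern of "most": [0, 1, 2, 3]
Patterns do not match
Same pattern = No


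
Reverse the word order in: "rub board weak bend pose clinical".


Original: "rub board weak bend pose clinical"
Words (1..n): rub | board | weak | bend | pose | clinical
Reversed (n..1): clinical | pose | bend | weak | board | rub
Result = "clinical pose bend weak board rub"


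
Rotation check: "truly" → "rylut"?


Word: "truly", Candidate: "rylut"
Method: check if candidate is substring of word+word
"trulytruly" contains "rylut"? No
Is rotation = No


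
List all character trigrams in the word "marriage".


Word: "marriage" (length 8)
Number of trigrams = 8 - 3 + 1 = 6
  Position 0: "mar"
  Position 1: "arr"
  Position 2: "rri"
  Position 3: "ria"
  Position 4: "iag"
  Position 5: "age"
Trigrams = "mar", "arr", "rri", "ria", "iag", "age"


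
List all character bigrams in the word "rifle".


Word: "rifle" (length 5)
Number of bigrams = 5 - 2 + 1 = 4
  Position 0: "ri"
  Position 1: "if"
  Position 2: "fl"
  Position 3: "le"
Bigrams = "ri", "if", "fl", "le"


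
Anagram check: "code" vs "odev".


Word 1: "code" → sorted: cdeo
Word 2: "odev" → sorted: deov
Same letters? cdeo != deov
Anagram = No


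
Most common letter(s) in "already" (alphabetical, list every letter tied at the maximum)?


Word: "already"
Letter counts:
  'a': 2
  'd': 1
  'e': 1
  'l': 1
  'r': 1
  'y': 1
Maximum count = 2
Most frequent = 'a' (2 times each)


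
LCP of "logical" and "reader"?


Word 1: "logical"
Word 2: "reader"
Comparing from start:
  Pos 0: 'l' != 'r' (stop)
LCP = "" (length 0)


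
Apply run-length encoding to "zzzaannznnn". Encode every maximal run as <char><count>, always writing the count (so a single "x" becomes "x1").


String: "zzzaannznnn"
Scanning for consecutive runs:
  'z' x 3
  'a' x 2
  'n' x 2
  'z' x 1
  'n' x 3
RLE = "z3a2n2z1n3"


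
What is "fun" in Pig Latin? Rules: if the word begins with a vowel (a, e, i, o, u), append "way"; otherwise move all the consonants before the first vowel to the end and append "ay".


Word: "fun"
Starts with consonant(s) → move to end, add 'ay'
Consonant cluster: "f"
Pig Latin = "unfay"


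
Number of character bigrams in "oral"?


Word: "oral" (length 4)
Number of 2-grams = length - 2 + 1 = 4 - 2 + 1
= 3


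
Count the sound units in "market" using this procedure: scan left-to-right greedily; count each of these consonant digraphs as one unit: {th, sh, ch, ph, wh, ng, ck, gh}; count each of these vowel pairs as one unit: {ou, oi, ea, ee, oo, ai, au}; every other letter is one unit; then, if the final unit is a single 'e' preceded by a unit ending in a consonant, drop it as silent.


Word: "market" (6 letters)
Left-to-right scan:
  [1] 'm' (letter)
  [2] 'a' (letter)
  [3] 'r' (letter)
  [4] 'k' (letter)
  [5] 'e' (letter)
  [6] 't' (letter)
Units from scan: 6
Sound units = 6 units


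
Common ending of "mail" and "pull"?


Word 1: "mail"
Word 2: "pull"
Comparing from end:
  Pos -1: 'l' == 'l'
  Pos -2: 'i' != 'l' (stop)
LCS = "l" (length 1)


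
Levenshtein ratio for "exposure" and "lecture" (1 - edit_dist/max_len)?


Word 1: "exposure" (length 8)
Word 2: "lecture" (length 7)
One optimal edit sequence:
  1. delete 'e'  (+1)
  2. substitute 'x' -> 'l'  (+1)
  3. substitute 'p' -> 'e'  (+1)
  4. substitute 'o' -> 'c'  (+1)
  5. substitute 's' -> 't'  (+1)
  6. keep 'u'
  7. keep 'r'
  8. keep 'e'
Edit distance = 5
Max length = max(8, 7) = 8
Similarity = 1 - 5/8
= 0.3750


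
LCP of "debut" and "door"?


Word 1: "debut"
Word 2: "door"
Comparing from start:
  Pos 0: 'd' == 'd'
  Pos 1: 'e' != 'o' (stop)
LCP = "d" (length 1)


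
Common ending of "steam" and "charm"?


Word 1: "steam"
Word 2: "charm"
Comparing from end:
  Pos -1: 'm' == 'm'
  Pos -2: 'a' != 'r' (stop)
LCS = "m" (length 1)


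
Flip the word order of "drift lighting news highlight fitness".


Original: "drift lighting news highlight fitness"
Words (1..n): drift | lighting | news | highlight | fitness
Reversed (n..1): fitness | highlight | news | lighting | drift
Result = "fitness highlight news lighting drift"


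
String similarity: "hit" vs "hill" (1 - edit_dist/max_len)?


Word 1: "hit" (length 3)
Word 2: "hill" (length 4)
One optimal edit sequence:
  1. keep 'h'
  2. keep 'i'
  3. insert 'l'  (+1)
  4. substitute 't' -> 'l'  (+1)
Edit distance = 2
Max length = max(3, 4) = 4
Similarity = 1 - 2/4
= 0.5000


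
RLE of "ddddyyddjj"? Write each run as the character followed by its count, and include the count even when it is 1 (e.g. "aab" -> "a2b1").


String: "ddddyyddjj"
Scanning for consecutive runs:
  'd' x 4
  'y' x 2
  'd' x 2
  'j' x 2
RLE = "d4y2d2j2"


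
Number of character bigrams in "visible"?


Word: "visible" (length 7)
Number of 2-grams = length - 2 + 1 = 7 - 2 + 1
= 6


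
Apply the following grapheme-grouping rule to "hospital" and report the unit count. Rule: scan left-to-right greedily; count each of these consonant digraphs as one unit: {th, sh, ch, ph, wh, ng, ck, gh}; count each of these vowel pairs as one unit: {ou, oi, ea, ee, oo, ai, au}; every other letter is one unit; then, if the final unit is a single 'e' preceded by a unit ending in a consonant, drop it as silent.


Word: "hospital" (8 letters)
Left-to-right scan:
  1. 'h' (letter)
  2. 'o' (letter)
  3. 's' (letter)
  4. 'p' (letter)
  5. 'i' (letter)
  6. 't' (letter)
  7. 'a' (letter)
  8. 'l' (letter)
Units from scan: 8
Sound units = 8 units


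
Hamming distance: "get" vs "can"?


Comparing character by character (same length = 3):
  Pos 0: 'g' vs 'c' !=
  Pos 1: 'e' vs 'a' !=
  Pos 2: 't' vs 'n' !=
Hamming distance = 3


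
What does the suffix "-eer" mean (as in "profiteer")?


Suffix: -eer
Example: profiteer (profit + -eer)
Meaning = one who is concerned with


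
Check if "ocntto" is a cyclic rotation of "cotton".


Word: "cotton", Candidate: "ocntto"
Method: check if candidate is substring of word+word
"cottoncotton" contains "ocntto"? No
Is rotation = No


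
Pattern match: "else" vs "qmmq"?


Pattern of "else": [0, 1, 2, 0]
Pattern of "qmmq": [0, 1, 1, 0]
Patterns do not match
Same pattern = No


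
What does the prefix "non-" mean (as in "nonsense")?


Prefix: non-
Example: nonsense (non- + sense)
Meaning = not


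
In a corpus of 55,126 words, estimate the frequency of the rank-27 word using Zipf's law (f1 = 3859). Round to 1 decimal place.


Zipf's law: f(r) = f(1) / r
f(1) = 3859
f(27) = 3859 / 27
= 142.9 occurrences


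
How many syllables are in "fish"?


Word: "fish"
Syllable breakdown: fish
Counting: 1 part
= 1 syllable


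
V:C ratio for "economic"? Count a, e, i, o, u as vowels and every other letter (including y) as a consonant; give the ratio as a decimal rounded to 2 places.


Word: "economic"
Vowels (a,e,i,o,u): 4
Consonants: 4
Ratio = 4/4
= 1.00


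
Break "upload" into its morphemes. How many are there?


Word: "upload"
Morphemes: up- | load
Each morpheme carries meaning
= 2 morphemes


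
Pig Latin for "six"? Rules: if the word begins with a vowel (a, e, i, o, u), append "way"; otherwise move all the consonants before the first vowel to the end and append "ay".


Word: "six"
Starts with consonant(s) → move to end, add 'ay'
Consonant cluster: "s"
Pig Latin = "ixsay"


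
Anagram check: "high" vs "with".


Word 1: "high" → sorted: ghhi
Word 2: "with" → sorted: hitw
Same letters? ghhi != hitw
Anagram = No


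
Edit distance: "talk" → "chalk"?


Word 1: "talk" (length 4)
Word 2: "chalk" (length 5)
One optimal edit sequence (insert/delete/substitute each cost 1):
  1. insert 'c'  (+1)
  2. substitute 't' -> 'h'  (+1)
  3. keep 'a'
  4. keep 'l'
  5. keep 'k'
Total edit operations: 2
Edit distance = 2


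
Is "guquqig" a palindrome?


Word: "guquqig"
Reversed: "giququg"
Forward == Backward? guquqig != giququg
Palindrome = No


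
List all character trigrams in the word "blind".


Word: "blind" (length 5)
Number of trigrams = 5 - 3 + 1 = 3
  Position 0: "bli"
  Position 1: "lin"
  Position 2: "ind"
Trigrams = "bli", "lin", "ind"


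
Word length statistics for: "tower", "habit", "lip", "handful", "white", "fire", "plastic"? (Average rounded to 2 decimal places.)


Lengths: "tower"=5, "habit"=5, "lip"=3, "handful"=7, "white"=5, "fire"=4, "plastic"=7
Sum = 36, Count = 7
Average = 36/7 = 5.14
= avg=5.14, min=3, max=7


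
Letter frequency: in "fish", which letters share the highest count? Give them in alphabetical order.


Word: "fish"
Letter counts:
  'f': 1
  'h': 1
  'i': 1
  's': 1
Maximum count = 1
Most frequent = 'f', 'h', 'i', 's' (1 time each)


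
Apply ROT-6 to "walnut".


Word: "walnut"
Shift: 6
Each letter → (letter + shift) mod 26:
  'w' (22) + 6 = 2 → 'c'
  'a' (0) + 6 = 6 → 'g'
  'l' (11) + 6 = 17 → 'r'
  'n' (13) + 6 = 19 → 't'
  'u' (20) + 6 = 0 → 'a'
  't' (19) + 6 = 25 → 'z'
Result = "cgrtaz"


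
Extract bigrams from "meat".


Word: "meat" (length 4)
Number of bigrams = 4 - 2 + 1 = 3
  Position 0: "me"
  Position 1: "ea"
  Position 2: "at"
Bigrams = "me", "ea", "at"


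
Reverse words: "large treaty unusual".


Original: "large treaty unusual"
Words (1..n): large | treaty | unusual
Reversed (n..1): unusual | treaty | large
Result = "unusual treaty large"


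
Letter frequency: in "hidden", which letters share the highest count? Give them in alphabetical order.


Word: "hidden"
Letter counts:
  'd': 2
  'e': 1
  'h': 1
  'i': 1
  'n': 1
Maximum count = 2
Most frequent = 'd' (2 times each)


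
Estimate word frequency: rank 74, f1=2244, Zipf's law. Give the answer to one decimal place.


Zipf's law: f(r) = f(1) / r
f(1) = 2244
f(74) = 2244 / 74
= 30.3 occurrences


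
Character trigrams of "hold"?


Word: "hold" (length 4)
Number of trigrams = 4 - 3 + 1 = 2
  Position 0: "hol"
  Position 1: "old"
Trigrams = "hol", "old"


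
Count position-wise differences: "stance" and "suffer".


Comparing character by character (same length = 6):
  Pos 0: 's' vs 's' =
  Pos 1: 't' vs 'u' !=
  Pos 2: 'a' vs 'f' !=
  Pos 3: 'n' vs 'f' !=
  Pos 4: 'c' vs 'e' !=
  Pos 5: 'e' vs 'r' !=
Hamming distance = 5


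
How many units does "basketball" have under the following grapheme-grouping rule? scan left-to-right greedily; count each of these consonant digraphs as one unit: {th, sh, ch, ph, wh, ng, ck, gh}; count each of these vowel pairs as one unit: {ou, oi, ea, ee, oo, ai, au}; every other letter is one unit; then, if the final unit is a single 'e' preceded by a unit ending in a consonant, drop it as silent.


Word: "basketball" (10 letters)
Left-to-right scan:
  1. 'b' (letter)
  2. 'a' (letter)
  3. 's' (letter)
  4. 'k' (letter)
  5. 'e' (letter)
  6. 't' (letter)
  7. 'b' (letter)
  8. 'a' (letter)
  9. 'l' (letter)
  10. 'l' (letter)
Units from scan: 10
Sound units = 10 units


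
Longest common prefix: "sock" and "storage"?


Word 1: "sock"
Word 2: "storage"
Comparing from start:
  Pos 0: 's' == 's'
  Pos 1: 'o' != 't' (stop)
LCP = "s" (length 1)


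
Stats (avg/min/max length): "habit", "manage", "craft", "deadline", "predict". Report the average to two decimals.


Lengths: "habit"=5, "manage"=6, "craft"=5, "deadline"=8, "predict"=7
Sum = 31, Count = 5
Average = 31/5 = 6.20
= avg=6.20, min=5, max=8


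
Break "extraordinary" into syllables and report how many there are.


Word: "extraordinary"
Syllable breakdown: ex · traor · di · nar · y
Counting: 5 parts
= 5 syllables


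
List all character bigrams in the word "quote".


Word: "quote" (length 5)
Number of bigrams = 5 - 2 + 1 = 4
  Position 0: "qu"
  Position 1: "uo"
  Position 2: "ot"
  Position 3: "te"
Bigrams = "qu", "uo", "ot", "te"


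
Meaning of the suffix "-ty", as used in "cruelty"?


Suffix: -ty
Example: cruelty = cruel + -ty
Meaning = quality of


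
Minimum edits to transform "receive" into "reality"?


Word 1: "receive" (length 7)
Word 2: "reality" (length 7)
One optimal edit sequence (insert/delete/substitute each cost 1):
  1. keep 'r'
  2. keep 'e'
  3. substitute 'c' -> 'a'  (+1)
  4. substitute 'e' -> 'l'  (+1)
  5. keep 'i'
  6. substitute 'v' -> 't'  (+1)
  7. substitute 'e' -> 'y'  (+1)
Total edit operations: 4
Edit distance = 4


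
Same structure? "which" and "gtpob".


Pattern of "which": [0, 1, 2, 3, 1]
Pattern of "gtpob": [0, 1, 2, 3, 4]
Patterns do not match
Same pattern = No


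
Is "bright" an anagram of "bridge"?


Word 1: "bridge" → sorted: bdegir
Word 2: "bright" → sorted: bghirt
Same letters? bdegir != bghirt
Anagram = No


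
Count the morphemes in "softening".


Word: "softening"
Morphemes: soft + -en + -ing
Each morpheme carries meaning
= 3 morphemes


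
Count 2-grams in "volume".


Word: "volume" (length 6)
Number of 2-grams = length - 2 + 1 = 6 - 2 + 1
= 5


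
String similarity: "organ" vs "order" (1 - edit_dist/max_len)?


Word 1: "organ" (length 5)
Word 2: "order" (length 5)
One optimal edit sequence:
  1. keep 'o'
  2. keep 'r'
  3. substitute 'g' -> 'd'  (+1)
  4. substitute 'a' -> 'e'  (+1)
  5. substitute 'n' -> 'r'  (+1)
Edit distance = 3
Max length = max(5, 5) = 5
Similarity = 1 - 3/5
= 0.4000


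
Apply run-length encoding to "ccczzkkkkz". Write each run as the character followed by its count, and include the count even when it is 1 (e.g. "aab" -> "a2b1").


String: "ccczzkkkkz"
Scanning for consecutive runs:
  'c' x 3
  'z' x 2
  'k' x 4
  'z' x 1
RLE = "c3z2k4z1"


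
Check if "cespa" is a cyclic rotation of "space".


Word: "space", Candidate: "cespa"
Method: check if candidate is substring of word+word
"spacespace" contains "cespa"? Yes
Is rotation = Yes


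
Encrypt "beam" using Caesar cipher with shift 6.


Word: "beam"
Shift: 6
Each letter → (letter + shift) mod 26:
  'b' (1) + 6 = 7 → 'h'
  'e' (4) + 6 = 10 → 'k'
  'a' (0) + 6 = 6 → 'g'
  'm' (12) + 6 = 18 → 's'
Result = "hkgs"


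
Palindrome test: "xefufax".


Word: "xefufax"
Reversed: "xafufex"
Forward == Backward? xefufax != xafufex
Palindrome = No


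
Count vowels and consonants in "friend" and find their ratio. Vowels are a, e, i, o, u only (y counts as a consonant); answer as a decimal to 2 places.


Word: "friend"
Vowels (a,e,i,o,u): 2
Consonants: 4
Ratio = 2/4
= 0.50


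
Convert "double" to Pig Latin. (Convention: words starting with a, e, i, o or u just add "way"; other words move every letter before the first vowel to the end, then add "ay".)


Word: "double"
Starts with consonant(s) → move to end, add 'ay'
Consonant cluster: "d"
Pig Latin = "oubleday"


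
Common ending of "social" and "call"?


Word 1: "social"
Word 2: "call"
Comparing from end:
  Pos -1: 'l' == 'l'
  Pos -2: 'a' != 'l' (stop)
LCS = "l" (length 1)


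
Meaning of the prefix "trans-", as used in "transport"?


Prefix: trans-
Example: transport = trans- + port
Meaning = across


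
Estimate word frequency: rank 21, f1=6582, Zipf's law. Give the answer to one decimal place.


Zipf's law: f(r) = f(1) / r
f(1) = 6582
f(21) = 6582 / 21
= 313.4 occurrences


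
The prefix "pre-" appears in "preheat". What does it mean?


Prefix: pre-
Example: preheat = pre- + heat
Meaning = before


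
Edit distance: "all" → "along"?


Word 1: "all" (length 3)
Word 2: "along" (length 5)
One optimal edit sequence (insert/delete/substitute each cost 1):
  1. keep 'a'
  2. keep 'l'
  3. insert 'o'  (+1)
  4. insert 'n'  (+1)
  5. substitute 'l' -> 'g'  (+1)
Total edit operations: 3
Edit distance = 3


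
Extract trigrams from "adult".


Word: "adult" (length 5)
Number of trigrams = 5 - 3 + 1 = 3
  Position 0: "adu"
  Position 1: "dul"
  Position 2: "ult"
Trigrams = "adu", "dul", "ult"


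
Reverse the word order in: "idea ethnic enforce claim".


Original: "idea ethnic enforce claim"
Words (1..n): idea | ethnic | enforce | claim
Reversed (n..1): claim | enforce | ethnic | idea
Result = "claim enforce ethnic idea"


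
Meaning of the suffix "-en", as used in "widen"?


Suffix: -en
Example: widen (wide + -en, with a spelling change)
Meaning = to make / become


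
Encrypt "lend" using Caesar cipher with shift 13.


Word: "lend"
Shift: 13
Each letter → (letter + shift) mod 26:
  'l' (11) + 13 = 24 → 'y'
  'e' (4) + 13 = 17 → 'r'
  'n' (13) + 13 = 0 → 'a'
  'd' (3) + 13 = 16 → 'q'
Result = "yraq"


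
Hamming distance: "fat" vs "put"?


Comparing character by character (same length = 3):
  Pos 0: 'f' vs 'p' !=
  Pos 1: 'a' vs 'u' !=
  Pos 2: 't' vs 't' =
Hamming distance = 2


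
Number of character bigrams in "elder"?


Word: "elder" (length 5)
Number of 2-grams = length - 2 + 1 = 5 - 2 + 1
= 4


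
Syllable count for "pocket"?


Word: "pocket"
Syllable breakdown: pock · et
Counting: 2 parts
= 2 syllables


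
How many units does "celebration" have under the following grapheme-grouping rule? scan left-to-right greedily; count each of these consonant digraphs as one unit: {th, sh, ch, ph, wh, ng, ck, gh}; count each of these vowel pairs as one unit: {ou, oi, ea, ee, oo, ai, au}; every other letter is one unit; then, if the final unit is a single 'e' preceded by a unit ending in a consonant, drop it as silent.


Word: "celebration" (11 letters)
Left-to-right scan:
  1. 'c' (letter)
  2. 'e' (letter)
  3. 'l' (letter)
  4. 'e' (letter)
  5. 'b' (letter)
  6. 'r' (letter)
  7. 'a' (letter)
  8. 't' (letter)
  9. 'i' (letter)
  10. 'o' (letter)
  11. 'n' (letter)
Units from scan: 11
Sound units = 11 units


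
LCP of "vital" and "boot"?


Word 1: "vital"
Word 2: "boot"
Comparing from start:
  Pos 0: 'v' != 'b' (stop)
LCP = "" (length 0)


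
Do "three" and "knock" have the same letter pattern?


Pattern of "three": [0, 1, 2, 3, 3]
Pattern of "knock": [0, 1, 2, 3, 0]
Patterns do not match
Same pattern = No


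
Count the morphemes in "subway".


Word: "subway"
Morphemes: sub- / way
Each morpheme carries meaning
= 2 morphemes


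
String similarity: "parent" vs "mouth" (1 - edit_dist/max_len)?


Word 1: "parent" (length 6)
Word 2: "mouth" (length 5)
One optimal edit sequence:
  1. delete 'p'  (+1)
  2. substitute 'a' -> 'm'  (+1)
  3. substitute 'r' -> 'o'  (+1)
  4. substitute 'e' -> 'u'  (+1)
  5. substitute 'n' -> 't'  (+1)
  6. substitute 't' -> 'h'  (+1)
Edit distance = 6
Max length = max(6, 5) = 6
Similarity = 1 - 6/6
= 0.0000


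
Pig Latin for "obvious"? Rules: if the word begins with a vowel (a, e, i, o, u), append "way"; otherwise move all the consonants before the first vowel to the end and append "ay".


Word: "obvious"
Starts with vowel → add 'way'
Pig Latin = "obviousway"


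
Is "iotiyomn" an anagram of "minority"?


Word 1: "minority" → sorted: iimnorty
Word 2: "iotiyomn" → sorted: iimnooty
Same letters? iimnorty != iimnooty
Anagram = No


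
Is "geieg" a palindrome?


Word: "geieg"
Reversed: "geieg"
Forward == Backward? geieg == geieg
Palindrome = Yes


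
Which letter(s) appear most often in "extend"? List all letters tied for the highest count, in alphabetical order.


Word: "extend"
Letter counts:
  'd': 1
  'e': 2
  'n': 1
  't': 1
  'x': 1
Maximum count = 2
Most frequent = 'e' (2 times each)
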